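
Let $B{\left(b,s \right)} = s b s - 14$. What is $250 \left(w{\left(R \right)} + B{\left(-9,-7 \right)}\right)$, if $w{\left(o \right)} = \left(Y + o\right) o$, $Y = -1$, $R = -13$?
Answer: $-68250$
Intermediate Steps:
$B{\left(b,s \right)} = -14 + b s^{2}$ ($B{\left(b,s \right)} = b s s - 14 = b s^{2} - 14 = -14 + b s^{2}$)
$w{\left(o \right)} = o \left(-1 + o\right)$ ($w{\left(o \right)} = \left(-1 + o\right) o = o \left(-1 + o\right)$)
$250 \left(w{\left(R \right)} + B{\left(-9,-7 \right)}\right) = 250 \left(- 13 \left(-1 - 13\right) - \left(14 + 9 \left(-7\right)^{2}\right)\right) = 250 \left(\left(-13\right) \left(-14\right) - 455\right) = 250 \left(182 - 455\right) = 250 \left(-273\right) = -68250$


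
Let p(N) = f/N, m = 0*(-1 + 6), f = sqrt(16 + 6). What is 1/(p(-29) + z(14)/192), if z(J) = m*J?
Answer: -29*sqrt(22)/22 ≈ -6.1828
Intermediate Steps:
f = sqrt(22) ≈ 4.6904
m = 0 (m = 0*5 = 0)
z(J) = 0 (z(J) = 0*J = 0)
p(N) = sqrt(22)/N
1/(p(-29) + z(14)/192) = 1/(sqrt(22)/(-29) + 0/192) = 1/(sqrt(22)*(-1/29) + 0*(1/192)) = 1/(-sqrt(22)/29 + 0) = 1/(-sqrt(22)/29) = -29*sqrt(22)/22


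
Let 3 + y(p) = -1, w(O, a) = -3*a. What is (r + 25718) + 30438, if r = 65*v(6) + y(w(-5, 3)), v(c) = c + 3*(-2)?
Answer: 56152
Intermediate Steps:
v(c) = -6 + c (v(c) = c - 6 = -6 + c)
y(p) = -4 (y(p) = -3 - 1 = -4)
r = -4 (r = 65*(-6 + 6) - 4 = 65*0 - 4 = 0 - 4 = -4)
(r + 25718) + 30438 = (-4 + 25718) + 30438 = 25714 + 30438 = 56152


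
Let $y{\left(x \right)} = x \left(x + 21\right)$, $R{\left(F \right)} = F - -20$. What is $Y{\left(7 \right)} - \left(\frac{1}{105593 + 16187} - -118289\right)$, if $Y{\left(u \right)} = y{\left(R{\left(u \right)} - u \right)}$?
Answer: $- \frac{14305374821}{121780} \approx -1.1747 \cdot 10^{5}$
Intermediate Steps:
$R{\left(F \right)} = 20 + F$ ($R{\left(F \right)} = F + 20 = 20 + F$)
$y{\left(x \right)} = x \left(21 + x\right)$
$Y{\left(u \right)} = 820$ ($Y{\left(u \right)} = \left(\left(20 + u\right) - u\right) \left(21 + \left(\left(20 + u\right) - u\right)\right) = 20 \left(21 + 20\right) = 20 \cdot 41 = 820$)
$Y{\left(7 \right)} - \left(\frac{1}{105593 + 16187} - -118289\right) = 820 - \left(\frac{1}{105593 + 16187} - -118289\right) = 820 - \left(\frac{1}{121780} + 118289\right) = 820 - \frac{14405234421}{121780} = - \frac{14305374821}{121780}$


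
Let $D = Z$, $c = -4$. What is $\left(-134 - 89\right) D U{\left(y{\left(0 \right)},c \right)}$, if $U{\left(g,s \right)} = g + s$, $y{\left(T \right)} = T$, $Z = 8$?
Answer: $7136$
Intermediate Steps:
$D = 8$
$\left(-134 - 89\right) D U{\left(y{\left(0 \right)},c \right)} = \left(-134 - 89\right) 8 \left(0 - 4\right) = \left(-134 - 89\right) 8 \left(-4\right) = \left(-223\right) 8 \left(-4\right) = \left(-1784\right) \left(-4\right) = 7136$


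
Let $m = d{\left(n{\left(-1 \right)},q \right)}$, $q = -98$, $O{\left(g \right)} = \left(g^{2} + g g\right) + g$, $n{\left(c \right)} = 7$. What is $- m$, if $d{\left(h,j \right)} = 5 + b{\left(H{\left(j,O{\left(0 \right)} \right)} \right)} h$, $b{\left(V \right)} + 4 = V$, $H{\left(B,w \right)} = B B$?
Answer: $-67205$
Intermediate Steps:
$O{\left(g \right)} = g + 2 g^{2}$ ($O{\left(g \right)} = \left(g^{2} + g^{2}\right) + g = 2 g^{2} + g = g + 2 g^{2}$)
$H{\left(B,w \right)} = B^{2}$
$b{\left(V \right)} = -4 + V$
$d{\left(h,j \right)} = 5 + h \left(-4 + j^{2}\right)$ ($d{\left(h,j \right)} = 5 + \left(-4 + j^{2}\right) h = 5 + h \left(-4 + j^{2}\right)$)
$m = 67205$ ($m = 5 + 7 \left(-4 + \left(-98\right)^{2}\right) = 5 + 7 \left(-4 + 9604\right) = 5 + 7 \cdot 9600 = 5 + 67200 = 67205$)
$- m = \left(-1\right) 67205 = -67205$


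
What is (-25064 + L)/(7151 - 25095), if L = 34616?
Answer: -1194/2243 ≈ -0.53232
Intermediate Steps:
(-25064 + L)/(7151 - 25095) = (-25064 + 34616)/(7151 - 25095) = 9552/(-17944) = 9552*(-1/17944) = -1194/2243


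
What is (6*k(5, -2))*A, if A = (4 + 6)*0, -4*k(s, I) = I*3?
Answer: 0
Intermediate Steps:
k(s, I) = -3*I/4 (k(s, I) = -I*3/4 = -3*I/4)
A = 0 (A = 10*0 = 0)
(6*k(5, -2))*A = (6*(-¾*(-2)))*0 = (6*(3/2))*0 = 9*0 = 0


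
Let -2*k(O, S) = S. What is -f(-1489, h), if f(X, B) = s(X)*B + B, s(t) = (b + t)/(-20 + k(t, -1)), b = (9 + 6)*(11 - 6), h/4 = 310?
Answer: -3555080/39 ≈ -91156.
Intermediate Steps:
h = 1240 (h = 4*310 = 1240)
k(O, S) = -S/2
b = 75 (b = 15*5 = 75)
s(t) = -50/13 - 2*t/39 (s(t) = (75 + t)/(-20 - 1/2*(-1)) = (75 + t)/(-20 + 1/2) = (75 + t)/(-39/2) = (75 + t)*(-2/39) = -50/13 - 2*t/39)
f(X, B) = B + B*(-50/13 - 2*X/39) (f(X, B) = (-50/13 - 2*X/39)*B + B = B*(-50/13 - 2*X/39) + B = B + B*(-50/13 - 2*X/39))
-f(-1489, h) = -(-1)*1240*(111 + 2*(-1489))/39 = -(-1)*1240*(111 - 2978)/39 = -(-1)*1240*(-2867)/39 = -1*3555080/39 = -3555080/39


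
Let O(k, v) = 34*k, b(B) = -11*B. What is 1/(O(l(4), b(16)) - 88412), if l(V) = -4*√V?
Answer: -1/88684 ≈ -1.1276e-5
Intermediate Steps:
1/(O(l(4), b(16)) - 88412) = 1/(34*(-4*√4) - 88412) = 1/(34*(-4*2) - 88412) = 1/(34*(-8) - 88412) = 1/(-272 - 88412) = 1/(-88684) = -1/88684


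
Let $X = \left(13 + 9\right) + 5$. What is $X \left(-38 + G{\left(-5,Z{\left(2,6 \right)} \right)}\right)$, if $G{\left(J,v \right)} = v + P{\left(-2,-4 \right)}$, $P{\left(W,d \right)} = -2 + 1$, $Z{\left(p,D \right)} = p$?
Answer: $-999$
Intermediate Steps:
$P{\left(W,d \right)} = -1$
$X = 27$ ($X = 22 + 5 = 27$)
$G{\left(J,v \right)} = -1 + v$ ($G{\left(J,v \right)} = v - 1 = -1 + v$)
$X \left(-38 + G{\left(-5,Z{\left(2,6 \right)} \right)}\right) = 27 \left(-38 + \left(-1 + 2\right)\right) = 27 \left(-38 + 1\right) = 27 \left(-37\right) = -999$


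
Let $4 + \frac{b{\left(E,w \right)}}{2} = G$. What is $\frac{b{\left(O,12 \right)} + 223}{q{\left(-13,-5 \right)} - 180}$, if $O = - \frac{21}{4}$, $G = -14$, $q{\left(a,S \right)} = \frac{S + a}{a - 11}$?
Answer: $- \frac{748}{717} \approx -1.0432$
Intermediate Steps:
$q{\left(a,S \right)} = \frac{S + a}{-11 + a}$
$O = - \frac{21}{4}$ ($O = \left(-21\right) \frac{1}{4} = - \frac{21}{4} \approx -5.25$)
$b{\left(E,w \right)} = -36$ ($b{\left(E,w \right)} = -8 + 2 \left(-14\right) = -8 - 28 = -36$)
$\frac{b{\left(O,12 \right)} + 223}{q{\left(-13,-5 \right)} - 180} = \frac{-36 + 223}{\frac{-5 - 13}{-11 - 13} - 180} = \frac{187}{\frac{1}{-24} \left(-18\right) - 180} = \frac{187}{\left(- \frac{1}{24}\right) \left(-18\right) - 180} = \frac{187}{\frac{3}{4} - 180} = \frac{187}{- \frac{717}{4}} = 187 \left(- \frac{4}{717}\right) = - \frac{748}{717}$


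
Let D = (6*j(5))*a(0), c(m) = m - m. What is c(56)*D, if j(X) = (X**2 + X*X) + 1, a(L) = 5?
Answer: 0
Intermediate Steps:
c(m) = 0
j(X) = 1 + 2*X**2 (j(X) = (X**2 + X**2) + 1 = 2*X**2 + 1 = 1 + 2*X**2)
D = 1530 (D = (6*(1 + 2*5**2))*5 = (6*(1 + 2*25))*5 = (6*(1 + 50))*5 = (6*51)*5 = 306*5 = 1530)
c(56)*D = 0*1530 = 0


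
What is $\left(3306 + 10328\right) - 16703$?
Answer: $-3069$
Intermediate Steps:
$\left(3306 + 10328\right) - 16703 = 13634 - 16703 = -3069$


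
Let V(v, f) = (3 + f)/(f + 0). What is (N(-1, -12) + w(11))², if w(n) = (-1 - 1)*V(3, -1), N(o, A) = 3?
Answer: 49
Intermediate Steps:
V(v, f) = (3 + f)/f
w(n) = 4 (w(n) = (-1 - 1)*((3 - 1)/(-1)) = -(-2)*2 = -2*(-2) = 4)
(N(-1, -12) + w(11))² = (3 + 4)² = 7² = 49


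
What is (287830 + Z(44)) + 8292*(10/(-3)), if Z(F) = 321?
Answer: 260511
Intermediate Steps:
(287830 + Z(44)) + 8292*(10/(-3)) = (287830 + 321) + 8292*(10/(-3)) = 288151 + 8292*(10*(-1/3)) = 288151 + 8292*(-10/3) = 288151 - 27640 = 260511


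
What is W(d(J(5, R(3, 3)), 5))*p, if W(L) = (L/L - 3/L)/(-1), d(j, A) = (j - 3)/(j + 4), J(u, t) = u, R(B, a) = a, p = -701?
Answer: -17525/2 ≈ -8762.5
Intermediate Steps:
d(j, A) = (-3 + j)/(4 + j)
W(L) = -1 + 3/L (W(L) = (1 - 3/L)*(-1) = -1 + 3/L)
W(d(J(5, R(3, 3)), 5))*p = ((3 - (-3 + 5)/(4 + 5))/(((-3 + 5)/(4 + 5))))*(-701) = ((3 - 2/9)/((2/9)))*(-701) = ((3 - 2/9)/(((⅑)*2)))*(-701) = ((3 - 1*2/9)/(2/9))*(-701) = (9*(3 - 2/9)/2)*(-701) = ((9/2)*(25/9))*(-701) = (25/2)*(-701) = -17525/2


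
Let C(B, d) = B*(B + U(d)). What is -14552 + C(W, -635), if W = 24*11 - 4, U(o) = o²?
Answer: 104891548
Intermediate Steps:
W = 260 (W = 264 - 4 = 260)
C(B, d) = B*(B + d²)
-14552 + C(W, -635) = -14552 + 260*(260 + (-635)²) = -14552 + 260*(260 + 403225) = -14552 + 260*403485 = -14552 + 104906100 = 104891548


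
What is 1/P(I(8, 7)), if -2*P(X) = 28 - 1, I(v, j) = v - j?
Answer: -2/27 ≈ -0.074074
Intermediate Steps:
P(X) = -27/2 (P(X) = -(28 - 1)/2 = -½*27 = -27/2)
1/P(I(8, 7)) = 1/(-27/2) = -2/27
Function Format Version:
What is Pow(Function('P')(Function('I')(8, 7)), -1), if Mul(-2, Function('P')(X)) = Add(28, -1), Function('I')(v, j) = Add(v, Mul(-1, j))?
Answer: Rational(-2, 27) ≈ -0.074074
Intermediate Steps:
Function('P')(X) = Rational(-27, 2) (Function('P')(X) = Mul(Rational(-1, 2), Add(28, -1)) = Mul(Rational(-1, 2), 27) = Rational(-27, 2))
Pow(Function('P')(Function('I')(8, 7)), -1) = Pow(Rational(-27, 2), -1) = Rational(-2, 27)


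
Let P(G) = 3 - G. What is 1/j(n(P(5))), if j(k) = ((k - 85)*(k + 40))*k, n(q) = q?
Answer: 1/6612 ≈ 0.00015124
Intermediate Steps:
j(k) = k*(-85 + k)*(40 + k) (j(k) = ((-85 + k)*(40 + k))*k = k*(-85 + k)*(40 + k))
1/j(n(P(5))) = 1/((3 - 1*5)*(-3400 + (3 - 1*5)² - 45*(3 - 1*5))) = 1/((3 - 5)*(-3400 + (3 - 5)² - 45*(3 - 5))) = 1/(-2*(-3400 + (-2)² - 45*(-2))) = 1/(-2*(-3400 + 4 + 90)) = 1/(-2*(-3306)) = 1/6612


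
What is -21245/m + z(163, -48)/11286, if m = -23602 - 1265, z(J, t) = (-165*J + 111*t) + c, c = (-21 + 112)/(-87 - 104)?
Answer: -1986152827/992665773 ≈ -2.0008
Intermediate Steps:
c = -91/191 (c = 91/(-191) = 91*(-1/191) = -91/191 ≈ -0.47644)
z(J, t) = -91/191 - 165*J + 111*t (z(J, t) = (-165*J + 111*t) - 91/191 = -91/191 - 165*J + 111*t)
m = -24867
-21245/m + z(163, -48)/11286 = -21245/(-24867) + (-91/191 - 165*163 + 111*(-48))/11286 = -21245*(-1/24867) + (-91/191 - 26895 - 5328)*(1/11286) = 21245/24867 - 6154684/191*1/11286 = 21245/24867 - 3077342/1077813 = -1986152827/992665773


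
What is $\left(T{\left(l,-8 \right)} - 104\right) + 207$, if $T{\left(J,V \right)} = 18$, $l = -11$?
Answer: $121$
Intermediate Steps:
$\left(T{\left(l,-8 \right)} - 104\right) + 207 = \left(18 - 104\right) + 207 = -86 + 207 = 121$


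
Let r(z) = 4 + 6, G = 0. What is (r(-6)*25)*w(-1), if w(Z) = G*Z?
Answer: 0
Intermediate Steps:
w(Z) = 0 (w(Z) = 0*Z = 0)
r(z) = 10
(r(-6)*25)*w(-1) = (10*25)*0 = 250*0 = 0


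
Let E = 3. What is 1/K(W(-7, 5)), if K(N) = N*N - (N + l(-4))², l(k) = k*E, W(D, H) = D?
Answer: -1/312 ≈ -0.0032051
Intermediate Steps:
l(k) = 3*k (l(k) = k*3 = 3*k)
K(N) = N² - (-12 + N)² (K(N) = N*N - (N + 3*(-4))² = N² - (N - 12)² = N² - (-12 + N)²)
1/K(W(-7, 5)) = 1/(-144 + 24*(-7)) = 1/(-144 - 168) = 1/(-312) = -1/312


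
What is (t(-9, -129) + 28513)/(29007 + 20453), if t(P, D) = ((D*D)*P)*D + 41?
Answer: 3869751/9892 ≈ 391.20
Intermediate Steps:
t(P, D) = 41 + P*D³ (t(P, D) = (D²*P)*D + 41 = (P*D²)*D + 41 = P*D³ + 41 = 41 + P*D³)
(t(-9, -129) + 28513)/(29007 + 20453) = ((41 - 9*(-129)³) + 28513)/(29007 + 20453) = ((41 - 9*(-2146689)) + 28513)/49460 = ((41 + 19320201) + 28513)*(1/49460) = (19320242 + 28513)*(1/49460) = 19348755*(1/49460) = 3869751/9892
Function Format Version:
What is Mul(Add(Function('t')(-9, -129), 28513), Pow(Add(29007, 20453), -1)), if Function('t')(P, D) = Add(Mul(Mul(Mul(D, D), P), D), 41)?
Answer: Rational(3869751, 9892) ≈ 391.20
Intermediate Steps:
Function('t')(P, D) = Add(41, Mul(P, Pow(D, 3))) (Function('t')(P, D) = Add(Mul(Mul(Pow(D, 2), P), D), 41) = Add(Mul(Mul(P, Pow(D, 2)), D), 41) = Add(Mul(P, Pow(D, 3)), 41) = Add(41, Mul(P, Pow(D, 3))))
Mul(Add(Function('t')(-9, -129), 28513), Pow(Add(29007, 20453), -1)) = Mul(Add(Add(41, Mul(-9, Pow(-129, 3))), 28513), Pow(Add(29007, 20453), -1)) = Mul(Add(Add(41, Mul(-9, -2146689)), 28513), Pow(49460, -1)) = Mul(Add(Add(41, 19320201), 28513), Rational(1, 49460)) = Mul(Add(19320242, 28513), Rational(1, 49460)) = Mul(19348755, Rational(1, 49460)) = Rational(3869751, 9892)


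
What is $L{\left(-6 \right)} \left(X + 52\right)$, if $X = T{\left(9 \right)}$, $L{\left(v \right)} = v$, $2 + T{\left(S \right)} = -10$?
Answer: $-240$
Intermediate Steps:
$T{\left(S \right)} = -12$ ($T{\left(S \right)} = -2 - 10 = -12$)
$X = -12$
$L{\left(-6 \right)} \left(X + 52\right) = - 6 \left(-12 + 52\right) = \left(-6\right) 40 = -240$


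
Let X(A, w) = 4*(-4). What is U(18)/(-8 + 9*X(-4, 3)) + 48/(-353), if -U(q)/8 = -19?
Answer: -401/353 ≈ -1.1360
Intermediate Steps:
U(q) = 152 (U(q) = -8*(-19) = 152)
X(A, w) = -16
U(18)/(-8 + 9*X(-4, 3)) + 48/(-353) = 152/(-8 + 9*(-16)) + 48/(-353) = 152/(-8 - 144) + 48*(-1/353) = 152/(-152) - 48/353 = 152*(-1/152) - 48/353 = -1 - 48/353 = -401/353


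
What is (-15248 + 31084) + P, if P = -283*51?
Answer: 1403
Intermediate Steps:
P = -14433
(-15248 + 31084) + P = (-15248 + 31084) - 14433 = 15836 - 14433 = 1403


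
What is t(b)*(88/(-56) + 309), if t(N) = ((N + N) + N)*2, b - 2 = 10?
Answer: 154944/7 ≈ 22135.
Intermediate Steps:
b = 12 (b = 2 + 10 = 12)
t(N) = 6*N (t(N) = (2*N + N)*2 = (3*N)*2 = 6*N)
t(b)*(88/(-56) + 309) = (6*12)*(88/(-56) + 309) = 72*(88*(-1/56) + 309) = 72*(-11/7 + 309) = 72*(2152/7) = 154944/7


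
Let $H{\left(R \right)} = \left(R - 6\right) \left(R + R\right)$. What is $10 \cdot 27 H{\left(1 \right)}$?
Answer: $-2700$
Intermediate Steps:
$H{\left(R \right)} = 2 R \left(-6 + R\right)$ ($H{\left(R \right)} = \left(-6 + R\right) 2 R = 2 R \left(-6 + R\right)$)
$10 \cdot 27 H{\left(1 \right)} = 10 \cdot 27 \cdot 2 \cdot 1 \left(-6 + 1\right) = 270 \cdot 2 \cdot 1 \left(-5\right) = 270 \left(-10\right) = -2700$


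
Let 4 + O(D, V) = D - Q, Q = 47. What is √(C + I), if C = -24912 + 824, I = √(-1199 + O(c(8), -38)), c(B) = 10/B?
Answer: √(-96352 + 6*I*√555)/2 ≈ 0.11384 + 155.2*I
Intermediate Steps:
O(D, V) = -51 + D (O(D, V) = -4 + (D - 1*47) = -4 + (D - 47) = -4 + (-47 + D) = -51 + D)
I = 3*I*√555/2 (I = √(-1199 + (-51 + 10/8)) = √(-1199 + (-51 + 10*(⅛))) = √(-1199 + (-51 + 5/4)) = √(-1199 - 199/4) = √(-4995/4) = 3*I*√555/2 ≈ 35.338*I)
C = -24088
√(C + I) = √(-24088 + 3*I*√555/2)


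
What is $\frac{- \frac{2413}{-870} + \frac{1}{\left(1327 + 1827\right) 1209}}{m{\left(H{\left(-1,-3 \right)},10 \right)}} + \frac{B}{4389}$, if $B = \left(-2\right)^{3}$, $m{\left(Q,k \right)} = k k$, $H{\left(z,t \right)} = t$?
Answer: $\frac{13790267312}{532177771125} \approx 0.025913$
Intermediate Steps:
$m{\left(Q,k \right)} = k^{2}$
$B = -8$
$\frac{- \frac{2413}{-870} + \frac{1}{\left(1327 + 1827\right) 1209}}{m{\left(H{\left(-1,-3 \right)},10 \right)}} + \frac{B}{4389} = \frac{- \frac{2413}{-870} + \frac{1}{\left(1327 + 1827\right) 1209}}{10^{2}} - \frac{8}{4389} = \frac{\left(-2413\right) \left(- \frac{1}{870}\right) + \frac{1}{3154} \cdot \frac{1}{1209}}{100} - \frac{8}{4389} = \left(\frac{2413}{870} + \frac{1}{3154} \cdot \frac{1}{1209}\right) \frac{1}{100} - \frac{8}{4389} = \left(\frac{2413}{870} + \frac{1}{3813186}\right) \frac{1}{100} - \frac{8}{4389} = \frac{255589408}{92151995} \cdot \frac{1}{100} - \frac{8}{4389} = \frac{63897352}{2303799875} - \frac{8}{4389} = \frac{13790267312}{532177771125}$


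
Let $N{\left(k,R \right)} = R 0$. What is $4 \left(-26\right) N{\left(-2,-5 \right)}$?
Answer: $0$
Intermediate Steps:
$N{\left(k,R \right)} = 0$
$4 \left(-26\right) N{\left(-2,-5 \right)} = 4 \left(-26\right) 0 = \left(-104\right) 0 = 0$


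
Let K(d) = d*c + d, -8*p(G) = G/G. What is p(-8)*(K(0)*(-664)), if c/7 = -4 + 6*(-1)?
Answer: 0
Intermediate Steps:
p(G) = -1/8 (p(G) = -G/(8*G) = -1/8*1 = -1/8)
c = -70 (c = 7*(-4 + 6*(-1)) = 7*(-4 - 6) = 7*(-10) = -70)
K(d) = -69*d (K(d) = d*(-70) + d = -70*d + d = -69*d)
p(-8)*(K(0)*(-664)) = -(-69*0)*(-664)/8 = -0*(-664) = -1/8*0 = 0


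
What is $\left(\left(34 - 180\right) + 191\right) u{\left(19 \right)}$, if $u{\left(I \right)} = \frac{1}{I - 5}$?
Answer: $\frac{45}{14} \approx 3.2143$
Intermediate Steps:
$u{\left(I \right)} = \frac{1}{-5 + I}$
$\left(\left(34 - 180\right) + 191\right) u{\left(19 \right)} = \frac{\left(34 - 180\right) + 191}{-5 + 19} = \frac{\left(34 - 180\right) + 191}{14} = \left(-146 + 191\right) \frac{1}{14} = 45 \cdot \frac{1}{14} = \frac{45}{14}$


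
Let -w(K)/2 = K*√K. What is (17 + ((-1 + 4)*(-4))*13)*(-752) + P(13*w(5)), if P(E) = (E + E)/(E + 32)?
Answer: 2181437082/20869 + 2080*√5/20869 ≈ 1.0453e+5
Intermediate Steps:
w(K) = -2*K^(3/2) (w(K) = -2*K*√K = -2*K^(3/2))
P(E) = 2*E/(32 + E) (P(E) = (2*E)/(32 + E) = 2*E/(32 + E))
(17 + ((-1 + 4)*(-4))*13)*(-752) + P(13*w(5)) = (17 + ((-1 + 4)*(-4))*13)*(-752) + 2*(13*(-10*√5))/(32 + 13*(-10*√5)) = (17 + (3*(-4))*13)*(-752) + 2*(13*(-10*√5))/(32 + 13*(-10*√5)) = (17 - 12*13)*(-752) + 2*(13*(-10*√5))/(32 + 13*(-10*√5)) = (17 - 156)*(-752) + 2*(-130*√5)/(32 - 130*√5) = -139*(-752) - 260*√5/(32 - 130*√5) = 104528 - 260*√5/(32 - 130*√5)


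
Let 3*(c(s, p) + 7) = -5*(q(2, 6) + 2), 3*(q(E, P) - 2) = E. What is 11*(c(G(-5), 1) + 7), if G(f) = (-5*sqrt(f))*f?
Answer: -770/9 ≈ -85.556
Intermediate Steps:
G(f) = -5*f**(3/2)
q(E, P) = 2 + E/3
c(s, p) = -133/9 (c(s, p) = -7 + (-5*((2 + (1/3)*2) + 2))/3 = -7 + (-5*((2 + 2/3) + 2))/3 = -7 + (-5*(8/3 + 2))/3 = -7 + (-5*14/3)/3 = -7 + (1/3)*(-70/3) = -7 - 70/9 = -133/9)
11*(c(G(-5), 1) + 7) = 11*(-133/9 + 7) = 11*(-70/9) = -770/9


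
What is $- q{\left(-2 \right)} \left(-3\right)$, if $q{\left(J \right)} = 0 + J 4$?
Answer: $-24$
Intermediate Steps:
$q{\left(J \right)} = 4 J$ ($q{\left(J \right)} = 0 + 4 J = 4 J$)
$- q{\left(-2 \right)} \left(-3\right) = - 4 \left(-2\right) \left(-3\right) = - \left(-8\right) \left(-3\right) = \left(-1\right) 24 = -24$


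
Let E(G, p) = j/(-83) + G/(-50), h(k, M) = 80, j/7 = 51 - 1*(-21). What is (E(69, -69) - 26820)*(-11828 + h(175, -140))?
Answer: 653975487198/2075 ≈ 3.1517e+8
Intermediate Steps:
j = 504 (j = 7*(51 - 1*(-21)) = 7*(51 + 21) = 7*72 = 504)
E(G, p) = -504/83 - G/50 (E(G, p) = 504/(-83) + G/(-50) = 504*(-1/83) + G*(-1/50) = -504/83 - G/50)
(E(69, -69) - 26820)*(-11828 + h(175, -140)) = ((-504/83 - 1/50*69) - 26820)*(-11828 + 80) = ((-504/83 - 69/50) - 26820)*(-11748) = (-30927/4150 - 26820)*(-11748) = -111333927/4150*(-11748) = 653975487198/2075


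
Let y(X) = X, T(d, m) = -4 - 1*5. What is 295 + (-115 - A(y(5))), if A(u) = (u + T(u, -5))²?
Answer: 164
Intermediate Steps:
T(d, m) = -9 (T(d, m) = -4 - 5 = -9)
A(u) = (-9 + u)² (A(u) = (u - 9)² = (-9 + u)²)
295 + (-115 - A(y(5))) = 295 + (-115 - (-9 + 5)²) = 295 + (-115 - 1*(-4)²) = 295 + (-115 - 1*16) = 295 + (-115 - 16) = 295 - 131 = 164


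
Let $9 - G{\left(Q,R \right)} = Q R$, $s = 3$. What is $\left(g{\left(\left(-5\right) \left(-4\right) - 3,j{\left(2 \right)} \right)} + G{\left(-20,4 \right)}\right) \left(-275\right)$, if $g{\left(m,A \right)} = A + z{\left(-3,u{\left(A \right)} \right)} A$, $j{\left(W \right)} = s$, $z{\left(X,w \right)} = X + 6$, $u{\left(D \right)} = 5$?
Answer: $-27775$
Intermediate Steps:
$z{\left(X,w \right)} = 6 + X$
$j{\left(W \right)} = 3$
$G{\left(Q,R \right)} = 9 - Q R$
$g{\left(m,A \right)} = 4 A$ ($g{\left(m,A \right)} = A + \left(6 - 3\right) A = A + 3 A = 4 A$)
$\left(g{\left(\left(-5\right) \left(-4\right) - 3,j{\left(2 \right)} \right)} + G{\left(-20,4 \right)}\right) \left(-275\right) = \left(4 \cdot 3 - \left(-9 - 80\right)\right) \left(-275\right) = \left(12 + \left(9 + 80\right)\right) \left(-275\right) = \left(12 + 89\right) \left(-275\right) = 101 \left(-275\right) = -27775$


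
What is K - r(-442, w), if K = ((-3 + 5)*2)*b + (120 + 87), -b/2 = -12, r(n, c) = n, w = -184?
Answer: 745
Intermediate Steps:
b = 24 (b = -2*(-12) = 24)
K = 303 (K = ((-3 + 5)*2)*24 + (120 + 87) = (2*2)*24 + 207 = 4*24 + 207 = 96 + 207 = 303)
K - r(-442, w) = 303 - 1*(-442) = 303 + 442 = 745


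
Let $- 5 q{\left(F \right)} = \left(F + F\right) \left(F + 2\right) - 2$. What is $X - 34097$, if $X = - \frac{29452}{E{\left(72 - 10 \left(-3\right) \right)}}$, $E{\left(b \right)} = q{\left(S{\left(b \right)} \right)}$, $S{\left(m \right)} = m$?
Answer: $- \frac{361593249}{10607} \approx -34090.0$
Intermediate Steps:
$q{\left(F \right)} = \frac{2}{5} - \frac{2 F \left(2 + F\right)}{5}$ ($q{\left(F \right)} = - \frac{\left(F + F\right) \left(F + 2\right) - 2}{5} = - \frac{2 F \left(2 + F\right) - 2}{5} = - \frac{-2 + 2 F \left(2 + F\right)}{5} = \frac{2}{5} - \frac{2 F \left(2 + F\right)}{5}$)
$E{\left(b \right)} = \frac{2}{5} - \frac{4 b}{5} - \frac{2 b^{2}}{5}$
$X = \frac{73630}{10607}$ ($X = - \frac{29452}{\frac{2}{5} - \frac{4 \left(72 - 10 \left(-3\right)\right)}{5} - \frac{2 \left(72 - 10 \left(-3\right)\right)^{2}}{5}} = - \frac{29452}{\frac{2}{5} - \frac{4 \left(72 - -30\right)}{5} - \frac{2 \left(72 - -30\right)^{2}}{5}} = - \frac{29452}{\frac{2}{5} - \frac{4 \left(72 + 30\right)}{5} - \frac{2 \left(72 + 30\right)^{2}}{5}} = - \frac{29452}{\frac{2}{5} - \frac{408}{5} - \frac{2 \cdot 102^{2}}{5}} = - \frac{29452}{\frac{2}{5} - \frac{408}{5} - \frac{20808}{5}} = - \frac{29452}{- \frac{21214}{5}} = \left(-29452\right) \left(- \frac{5}{21214}\right) = \frac{73630}{10607} \approx 6.9416$)
$X - 34097 = \frac{73630}{10607} - 34097 = - \frac{361593249}{10607}$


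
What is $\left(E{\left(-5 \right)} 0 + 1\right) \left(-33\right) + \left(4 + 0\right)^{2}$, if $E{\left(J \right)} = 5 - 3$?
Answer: $-17$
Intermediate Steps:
$E{\left(J \right)} = 2$ ($E{\left(J \right)} = 5 - 3 = 2$)
$\left(E{\left(-5 \right)} 0 + 1\right) \left(-33\right) + \left(4 + 0\right)^{2} = \left(2 \cdot 0 + 1\right) \left(-33\right) + \left(4 + 0\right)^{2} = \left(0 + 1\right) \left(-33\right) + 4^{2} = 1 \left(-33\right) + 16 = -33 + 16 = -17$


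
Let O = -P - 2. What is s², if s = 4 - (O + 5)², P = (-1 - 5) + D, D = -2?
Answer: 13689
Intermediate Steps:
P = -8 (P = (-1 - 5) - 2 = -6 - 2 = -8)
O = 6 (O = -1*(-8) - 2 = 8 - 2 = 6)
s = -117 (s = 4 - (6 + 5)² = 4 - 1*11² = 4 - 1*121 = 4 - 121 = -117)
s² = (-117)² = 13689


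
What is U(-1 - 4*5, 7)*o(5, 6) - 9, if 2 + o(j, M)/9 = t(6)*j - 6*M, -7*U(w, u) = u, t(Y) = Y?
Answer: 63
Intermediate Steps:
U(w, u) = -u/7
o(j, M) = -18 - 54*M + 54*j (o(j, M) = -18 + 9*(6*j - 6*M) = -18 + 9*(-6*M + 6*j) = -18 + (-54*M + 54*j) = -18 - 54*M + 54*j)
U(-1 - 4*5, 7)*o(5, 6) - 9 = (-⅐*7)*(-18 - 54*6 + 54*5) - 9 = -(-18 - 324 + 270) - 9 = -1*(-72) - 9 = 72 - 9 = 63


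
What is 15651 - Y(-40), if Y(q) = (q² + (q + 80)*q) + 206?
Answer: 15445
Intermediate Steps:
Y(q) = 206 + q² + q*(80 + q) (Y(q) = (q² + (80 + q)*q) + 206 = (q² + q*(80 + q)) + 206 = 206 + q² + q*(80 + q))
15651 - Y(-40) = 15651 - (206 + 2*(-40)² + 80*(-40)) = 15651 - (206 + 2*1600 - 3200) = 15651 - (206 + 3200 - 3200) = 15651 - 1*206 = 15651 - 206 = 15445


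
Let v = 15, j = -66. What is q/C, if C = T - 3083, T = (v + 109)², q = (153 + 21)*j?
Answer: -11484/12293 ≈ -0.93419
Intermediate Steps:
q = -11484 (q = (153 + 21)*(-66) = 174*(-66) = -11484)
T = 15376 (T = (15 + 109)² = 124² = 15376)
C = 12293 (C = 15376 - 3083 = 12293)
q/C = -11484/12293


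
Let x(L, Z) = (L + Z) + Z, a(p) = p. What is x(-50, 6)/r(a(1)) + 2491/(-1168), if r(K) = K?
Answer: -46875/1168 ≈ -40.133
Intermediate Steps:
x(L, Z) = L + 2*Z
x(-50, 6)/r(a(1)) + 2491/(-1168) = (-50 + 2*6)/1 + 2491/(-1168) = (-50 + 12)*1 + 2491*(-1/1168) = -38*1 - 2491/1168 = -38 - 2491/1168 = -46875/1168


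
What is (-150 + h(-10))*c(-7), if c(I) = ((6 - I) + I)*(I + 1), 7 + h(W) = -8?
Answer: 5940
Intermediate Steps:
h(W) = -15 (h(W) = -7 - 8 = -15)
c(I) = 6 + 6*I (c(I) = 6*(1 + I) = 6 + 6*I)
(-150 + h(-10))*c(-7) = (-150 - 15)*(6 + 6*(-7)) = -165*(6 - 42) = -165*(-36) = 5940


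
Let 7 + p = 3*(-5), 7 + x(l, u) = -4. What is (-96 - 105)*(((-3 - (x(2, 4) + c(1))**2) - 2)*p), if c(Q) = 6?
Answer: -132660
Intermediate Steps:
x(l, u) = -11 (x(l, u) = -7 - 4 = -11)
p = -22 (p = -7 + 3*(-5) = -7 - 15 = -22)
(-96 - 105)*(((-3 - (x(2, 4) + c(1))**2) - 2)*p) = (-96 - 105)*(((-3 - (-11 + 6)**2) - 2)*(-22)) = -201*((-3 - 1*(-5)**2) - 2)*(-22) = -201*((-3 - 1*25) - 2)*(-22) = -201*((-3 - 25) - 2)*(-22) = -201*(-28 - 2)*(-22) = -(-6030)*(-22) = -201*660 = -132660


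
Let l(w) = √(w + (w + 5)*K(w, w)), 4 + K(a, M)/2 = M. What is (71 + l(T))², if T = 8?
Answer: 5153 + 568*√7 ≈ 6655.8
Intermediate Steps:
K(a, M) = -8 + 2*M
l(w) = √(w + (-8 + 2*w)*(5 + w)) (l(w) = √(w + (w + 5)*(-8 + 2*w)) = √(w + (5 + w)*(-8 + 2*w)) = √(w + (-8 + 2*w)*(5 + w)))
(71 + l(T))² = (71 + √(-40 + 2*8² + 3*8))² = (71 + √(-40 + 2*64 + 24))² = (71 + √(-40 + 128 + 24))² = (71 + √112)² = (71 + 4*√7)²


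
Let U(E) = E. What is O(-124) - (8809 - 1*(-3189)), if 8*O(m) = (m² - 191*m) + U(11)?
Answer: -56913/8 ≈ -7114.1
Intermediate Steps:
O(m) = 11/8 - 191*m/8 + m²/8 (O(m) = ((m² - 191*m) + 11)/8 = (11 + m² - 191*m)/8 = 11/8 - 191*m/8 + m²/8)
O(-124) - (8809 - 1*(-3189)) = (11/8 - 191/8*(-124) + (⅛)*(-124)²) - (8809 - 1*(-3189)) = (11/8 + 5921/2 + (⅛)*15376) - (8809 + 3189) = (11/8 + 5921/2 + 1922) - 1*11998 = 39071/8 - 11998 = -56913/8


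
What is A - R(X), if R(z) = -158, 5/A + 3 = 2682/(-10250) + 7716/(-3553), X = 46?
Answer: 15540913159/98936448 ≈ 157.08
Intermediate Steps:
A = -91045625/98936448 (A = 5/(-3 + (2682/(-10250) + 7716/(-3553))) = 5/(-3 + (2682*(-1/10250) + 7716*(-1/3553))) = 5/(-3 + (-1341/5125 - 7716/3553)) = 5/(-3 - 44309073/18209125) = 5/(-98936448/18209125) = 5*(-18209125/98936448) = -91045625/98936448 ≈ -0.92024)
A - R(X) = -91045625/98936448 - 1*(-158) = -91045625/98936448 + 158 = 15540913159/98936448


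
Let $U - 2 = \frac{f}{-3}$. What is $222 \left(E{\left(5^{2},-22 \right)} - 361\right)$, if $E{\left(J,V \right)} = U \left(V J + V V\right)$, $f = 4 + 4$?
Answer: $-70374$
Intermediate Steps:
$f = 8$
$U = - \frac{2}{3}$ ($U = 2 + \frac{8}{-3} = 2 + 8 \left(- \frac{1}{3}\right) = 2 - \frac{8}{3} = - \frac{2}{3} \approx -0.66667$)
$E{\left(J,V \right)} = - \frac{2 V^{2}}{3} - \frac{2 J V}{3}$ ($E{\left(J,V \right)} = - \frac{2 \left(V J + V V\right)}{3} = - \frac{2 \left(J V + V^{2}\right)}{3} = - \frac{2 \left(V^{2} + J V\right)}{3} = - \frac{2 V^{2}}{3} - \frac{2 J V}{3}$)
$222 \left(E{\left(5^{2},-22 \right)} - 361\right) = 222 \left(\left(- \frac{2}{3}\right) \left(-22\right) \left(5^{2} - 22\right) - 361\right) = 222 \left(\left(- \frac{2}{3}\right) \left(-22\right) \left(25 - 22\right) - 361\right) = 222 \left(\left(- \frac{2}{3}\right) \left(-22\right) 3 - 361\right) = 222 \left(44 - 361\right) = 222 \left(-317\right) = -70374$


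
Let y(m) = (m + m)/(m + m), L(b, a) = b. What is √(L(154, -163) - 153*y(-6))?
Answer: 1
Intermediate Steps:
y(m) = 1 (y(m) = (2*m)/((2*m)) = (2*m)*(1/(2*m)) = 1)
√(L(154, -163) - 153*y(-6)) = √(154 - 153*1) = √(154 - 153) = √1 = 1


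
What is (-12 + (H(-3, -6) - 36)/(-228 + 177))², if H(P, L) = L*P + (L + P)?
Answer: 38025/289 ≈ 131.57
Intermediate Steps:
H(P, L) = L + P + L*P
(-12 + (H(-3, -6) - 36)/(-228 + 177))² = (-12 + ((-6 - 3 - 6*(-3)) - 36)/(-228 + 177))² = (-12 + ((-6 - 3 + 18) - 36)/(-51))² = (-12 + (9 - 36)*(-1/51))² = (-12 - 27*(-1/51))² = (-12 + 9/17)² = (-195/17)² = 38025/289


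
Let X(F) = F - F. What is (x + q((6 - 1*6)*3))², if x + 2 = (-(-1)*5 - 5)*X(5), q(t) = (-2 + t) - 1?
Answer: 25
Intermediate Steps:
q(t) = -3 + t
X(F) = 0
x = -2 (x = -2 + (-(-1)*5 - 5)*0 = -2 + (-1*(-5) - 5)*0 = -2 + (5 - 5)*0 = -2 + 0*0 = -2 + 0 = -2)
(x + q((6 - 1*6)*3))² = (-2 + (-3 + (6 - 1*6)*3))² = (-2 + (-3 + (6 - 6)*3))² = (-2 + (-3 + 0*3))² = (-2 + (-3 + 0))² = (-2 - 3)² = (-5)² = 25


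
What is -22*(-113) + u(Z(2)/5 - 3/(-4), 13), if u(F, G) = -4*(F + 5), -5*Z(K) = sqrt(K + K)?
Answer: 61583/25 ≈ 2463.3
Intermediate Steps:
Z(K) = -sqrt(2)*sqrt(K)/5 (Z(K) = -sqrt(K + K)/5 = -sqrt(2)*sqrt(K)/5)
u(F, G) = -20 - 4*F (u(F, G) = -4*(5 + F) = -20 - 4*F)
-22*(-113) + u(Z(2)/5 - 3/(-4), 13) = -22*(-113) + (-20 - 4*(-sqrt(2)*sqrt(2)/5/5 - 3/(-4))) = 2486 + (-20 - 4*(-2/5*1/5 - 3*(-1/4))) = 2486 + (-20 - 4*(-2/25 + 3/4)) = 2486 + (-20 - 4*67/100) = 2486 + (-20 - 67/25) = 2486 - 567/25 = 61583/25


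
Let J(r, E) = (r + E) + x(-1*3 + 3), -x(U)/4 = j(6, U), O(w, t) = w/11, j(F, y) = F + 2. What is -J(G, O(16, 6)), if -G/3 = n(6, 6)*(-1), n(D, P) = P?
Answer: 138/11 ≈ 12.545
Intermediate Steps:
j(F, y) = 2 + F
O(w, t) = w/11 (O(w, t) = w*(1/11) = w/11)
x(U) = -32 (x(U) = -4*(2 + 6) = -4*8 = -32)
G = 18 (G = -18*(-1) = -3*(-6) = 18)
J(r, E) = -32 + E + r (J(r, E) = (r + E) - 32 = (E + r) - 32 = -32 + E + r)
-J(G, O(16, 6)) = -(-32 + (1/11)*16 + 18) = -(-32 + 16/11 + 18) = -1*(-138/11) = 138/11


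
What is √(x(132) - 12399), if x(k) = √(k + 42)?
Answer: √(-12399 + √174) ≈ 111.29*I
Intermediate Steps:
x(k) = √(42 + k)
√(x(132) - 12399) = √(√(42 + 132) - 12399) = √(√174 - 12399) = √(-12399 + √174)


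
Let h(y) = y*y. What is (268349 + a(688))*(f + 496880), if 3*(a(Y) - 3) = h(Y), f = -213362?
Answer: 120816470400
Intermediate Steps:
h(y) = y²
a(Y) = 3 + Y²/3
(268349 + a(688))*(f + 496880) = (268349 + (3 + (⅓)*688²))*(-213362 + 496880) = (268349 + (3 + (⅓)*473344))*283518 = (268349 + (3 + 473344/3))*283518 = (268349 + 473353/3)*283518 = (1278400/3)*283518 = 120816470400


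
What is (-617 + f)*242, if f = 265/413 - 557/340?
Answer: -10500268801/70210 ≈ -1.4956e+5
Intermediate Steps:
f = -139941/140420 (f = 265*(1/413) - 557*1/340 = 265/413 - 557/340 = -139941/140420 ≈ -0.99659)
(-617 + f)*242 = (-617 - 139941/140420)*242 = -86779081/140420*242 = -10500268801/70210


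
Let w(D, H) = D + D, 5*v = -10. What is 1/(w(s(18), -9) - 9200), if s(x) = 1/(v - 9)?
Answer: -11/101202 ≈ -0.00010869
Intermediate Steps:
v = -2 (v = (⅕)*(-10) = -2)
s(x) = -1/11 (s(x) = 1/(-2 - 9) = 1/(-11) = -1/11)
w(D, H) = 2*D
1/(w(s(18), -9) - 9200) = 1/(2*(-1/11) - 9200) = 1/(-2/11 - 9200) = 1/(-101202/11) = -11/101202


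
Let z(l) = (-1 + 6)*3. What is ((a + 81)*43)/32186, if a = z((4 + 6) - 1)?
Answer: 2064/16093 ≈ 0.12825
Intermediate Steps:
z(l) = 15 (z(l) = 5*3 = 15)
a = 15
((a + 81)*43)/32186 = ((15 + 81)*43)/32186 = (96*43)*(1/32186) = 4128*(1/32186) = 2064/16093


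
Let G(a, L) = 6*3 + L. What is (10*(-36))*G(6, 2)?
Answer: -7200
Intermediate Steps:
G(a, L) = 18 + L
(10*(-36))*G(6, 2) = (10*(-36))*(18 + 2) = -360*20 = -7200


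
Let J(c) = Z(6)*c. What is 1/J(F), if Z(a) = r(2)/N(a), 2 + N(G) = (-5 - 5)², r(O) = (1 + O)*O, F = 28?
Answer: 7/12 ≈ 0.58333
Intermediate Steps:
r(O) = O*(1 + O)
N(G) = 98 (N(G) = -2 + (-5 - 5)² = -2 + (-10)² = -2 + 100 = 98)
Z(a) = 3/49 (Z(a) = (2*(1 + 2))/98 = (2*3)*(1/98) = 6*(1/98) = 3/49)
J(c) = 3*c/49
1/J(F) = 1/((3/49)*28) = 1/(12/7) = 7/12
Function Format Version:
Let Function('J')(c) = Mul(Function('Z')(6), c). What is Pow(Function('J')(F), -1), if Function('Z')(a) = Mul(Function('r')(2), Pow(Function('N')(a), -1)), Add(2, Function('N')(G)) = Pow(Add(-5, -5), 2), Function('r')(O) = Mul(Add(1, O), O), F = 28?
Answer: Rational(7, 12) ≈ 0.58333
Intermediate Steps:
Function('r')(O) = Mul(O, Add(1, O))
Function('N')(G) = 98 (Function('N')(G) = Add(-2, Pow(Add(-5, -5), 2)) = Add(-2, Pow(-10, 2)) = Add(-2, 100) = 98)
Function('Z')(a) = Rational(3, 49) (Function('Z')(a) = Mul(Mul(2, Add(1, 2)), Pow(98, -1)) = Mul(Mul(2, 3), Rational(1, 98)) = Mul(6, Rational(1, 98)) = Rational(3, 49))
Function('J')(c) = Mul(Rational(3, 49), c)
Pow(Function('J')(F), -1) = Pow(Mul(Rational(3, 49), 28), -1) = Pow(Rational(12, 7), -1) = Rational(7, 12)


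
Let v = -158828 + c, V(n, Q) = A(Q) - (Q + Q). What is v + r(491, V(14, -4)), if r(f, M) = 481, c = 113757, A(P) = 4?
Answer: -44590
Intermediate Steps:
V(n, Q) = 4 - 2*Q (V(n, Q) = 4 - (Q + Q) = 4 - 2*Q)
v = -45071 (v = -158828 + 113757 = -45071)
v + r(491, V(14, -4)) = -45071 + 481 = -44590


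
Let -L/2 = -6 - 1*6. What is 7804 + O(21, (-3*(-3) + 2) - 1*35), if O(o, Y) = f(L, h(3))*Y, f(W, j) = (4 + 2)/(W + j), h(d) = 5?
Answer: 226172/29 ≈ 7799.0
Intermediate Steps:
L = 24 (L = -2*(-6 - 1*6) = -2*(-6 - 6) = -2*(-12) = 24)
f(W, j) = 6/(W + j)
O(o, Y) = 6*Y/29 (O(o, Y) = (6/(24 + 5))*Y = (6/29)*Y = (6*(1/29))*Y = 6*Y/29)
7804 + O(21, (-3*(-3) + 2) - 1*35) = 7804 + 6*((-3*(-3) + 2) - 1*35)/29 = 7804 + 6*((9 + 2) - 35)/29 = 7804 + 6*(11 - 35)/29 = 7804 + (6/29)*(-24) = 7804 - 144/29 = 226172/29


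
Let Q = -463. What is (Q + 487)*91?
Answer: 2184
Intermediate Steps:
(Q + 487)*91 = (-463 + 487)*91 = 24*91 = 2184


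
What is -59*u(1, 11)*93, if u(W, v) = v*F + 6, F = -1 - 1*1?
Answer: 87792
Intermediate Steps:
F = -2 (F = -1 - 1 = -2)
u(W, v) = 6 - 2*v (u(W, v) = v*(-2) + 6 = -2*v + 6 = 6 - 2*v)
-59*u(1, 11)*93 = -59*(6 - 2*11)*93 = -59*(6 - 22)*93 = -59*(-16)*93 = 944*93 = 87792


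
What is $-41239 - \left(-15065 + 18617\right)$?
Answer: $-44791$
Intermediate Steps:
$-41239 - \left(-15065 + 18617\right) = -41239 - 3552 = -44791$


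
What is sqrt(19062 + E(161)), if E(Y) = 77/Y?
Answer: sqrt(10084051)/23 ≈ 138.07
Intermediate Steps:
sqrt(19062 + E(161)) = sqrt(19062 + 77/161) = sqrt(19062 + 77*(1/161)) = sqrt(19062 + 11/23) = sqrt(438437/23) = sqrt(10084051)/23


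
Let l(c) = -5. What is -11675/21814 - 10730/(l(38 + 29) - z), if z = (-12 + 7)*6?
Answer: -46871219/109070 ≈ -429.74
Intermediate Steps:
z = -30 (z = -5*6 = -30)
-11675/21814 - 10730/(l(38 + 29) - z) = -11675/21814 - 10730/(-5 - 1*(-30)) = -11675*1/21814 - 10730/(-5 + 30) = -11675/21814 - 10730/25 = -11675/21814 - 10730*1/25 = -11675/21814 - 2146/5 = -46871219/109070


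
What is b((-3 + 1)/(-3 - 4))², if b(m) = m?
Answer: 4/49 ≈ 0.081633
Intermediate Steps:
b((-3 + 1)/(-3 - 4))² = ((-3 + 1)/(-3 - 4))² = (-2/(-7))² = (-2*(-⅐))² = (2/7)² = 4/49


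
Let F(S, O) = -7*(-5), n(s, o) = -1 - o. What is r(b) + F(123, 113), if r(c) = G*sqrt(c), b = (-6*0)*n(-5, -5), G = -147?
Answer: 35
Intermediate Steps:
b = 0 (b = (-6*0)*(-1 - 1*(-5)) = 0*(-1 + 5) = 0*4 = 0)
r(c) = -147*sqrt(c)
F(S, O) = 35
r(b) + F(123, 113) = -147*sqrt(0) + 35 = -147*0 + 35 = 0 + 35 = 35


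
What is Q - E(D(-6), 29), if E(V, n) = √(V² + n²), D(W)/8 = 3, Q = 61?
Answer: 61 - √1417 ≈ 23.357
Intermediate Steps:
D(W) = 24 (D(W) = 8*3 = 24)
Q - E(D(-6), 29) = 61 - √(24² + 29²) = 61 - √(576 + 841) = 61 - √1417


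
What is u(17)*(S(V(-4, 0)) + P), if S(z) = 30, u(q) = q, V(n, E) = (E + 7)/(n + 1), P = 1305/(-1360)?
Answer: 7899/16 ≈ 493.69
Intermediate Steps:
P = -261/272 (P = 1305*(-1/1360) = -261/272 ≈ -0.95956)
V(n, E) = (7 + E)/(1 + n)
u(17)*(S(V(-4, 0)) + P) = 17*(30 - 261/272) = 17*(7899/272) = 7899/16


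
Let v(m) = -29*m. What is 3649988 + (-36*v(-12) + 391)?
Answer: 3637851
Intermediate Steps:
3649988 + (-36*v(-12) + 391) = 3649988 + (-(-1044)*(-12) + 391) = 3649988 + (-36*348 + 391) = 3649988 + (-12528 + 391) = 3649988 - 12137 = 3637851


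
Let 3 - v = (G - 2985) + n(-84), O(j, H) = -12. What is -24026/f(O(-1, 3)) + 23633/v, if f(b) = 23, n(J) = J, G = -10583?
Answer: -327531471/314065 ≈ -1042.9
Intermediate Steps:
v = 13655 (v = 3 - ((-10583 - 2985) - 84) = 3 - (-13568 - 84) = 3 - 1*(-13652) = 3 + 13652 = 13655)
-24026/f(O(-1, 3)) + 23633/v = -24026/23 + 23633/13655 = -327531471/314065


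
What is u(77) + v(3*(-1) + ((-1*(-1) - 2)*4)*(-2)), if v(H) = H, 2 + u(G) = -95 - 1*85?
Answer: -177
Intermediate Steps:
u(G) = -182 (u(G) = -2 + (-95 - 1*85) = -2 + (-95 - 85) = -2 - 180 = -182)
u(77) + v(3*(-1) + ((-1*(-1) - 2)*4)*(-2)) = -182 + (3*(-1) + ((-1*(-1) - 2)*4)*(-2)) = -182 + (-3 + ((1 - 2)*4)*(-2)) = -182 + (-3 - 1*4*(-2)) = -182 + (-3 - 4*(-2)) = -182 + (-3 + 8) = -182 + 5 = -177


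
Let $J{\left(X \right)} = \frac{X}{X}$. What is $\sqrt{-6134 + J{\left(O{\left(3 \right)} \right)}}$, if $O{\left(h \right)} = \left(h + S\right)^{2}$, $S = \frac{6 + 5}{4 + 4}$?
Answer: $i \sqrt{6133} \approx 78.313 i$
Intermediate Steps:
$S = \frac{11}{8} \approx 1.375$
$O{\left(h \right)} = \left(\frac{11}{8} + h\right)^{2}$ ($O{\left(h \right)} = \left(h + \frac{11}{8}\right)^{2} = \left(\frac{11}{8} + h\right)^{2}$)
$J{\left(X \right)} = 1$
$\sqrt{-6134 + J{\left(O{\left(3 \right)} \right)}} = \sqrt{-6134 + 1} = \sqrt{-6133} = i \sqrt{6133}$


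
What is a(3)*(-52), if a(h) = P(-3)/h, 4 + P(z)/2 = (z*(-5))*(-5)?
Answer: 8216/3 ≈ 2738.7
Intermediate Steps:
P(z) = -8 + 50*z (P(z) = -8 + 2*((z*(-5))*(-5)) = -8 + 2*(-5*z*(-5)) = -8 + 2*(25*z) = -8 + 50*z)
a(h) = -158/h (a(h) = (-8 + 50*(-3))/h = (-8 - 150)/h = -158/h)
a(3)*(-52) = -158/3*(-52) = 8216/3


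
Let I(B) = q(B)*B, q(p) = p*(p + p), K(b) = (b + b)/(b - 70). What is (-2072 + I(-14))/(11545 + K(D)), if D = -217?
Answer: -309960/473407 ≈ -0.65474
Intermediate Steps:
K(b) = 2*b/(-70 + b) (K(b) = (2*b)/(-70 + b) = 2*b/(-70 + b))
q(p) = 2*p² (q(p) = p*(2*p) = 2*p²)
I(B) = 2*B³ (I(B) = (2*B²)*B = 2*B³)
(-2072 + I(-14))/(11545 + K(D)) = (-2072 + 2*(-14)³)/(11545 + 2*(-217)/(-70 - 217)) = (-2072 + 2*(-2744))/(11545 + 2*(-217)/(-287)) = (-2072 - 5488)/(11545 + 2*(-217)*(-1/287)) = -7560/(11545 + 62/41) = -7560/473407/41 = -7560*41/473407 = -309960/473407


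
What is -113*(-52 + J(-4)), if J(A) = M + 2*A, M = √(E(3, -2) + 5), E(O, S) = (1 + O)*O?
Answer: 6780 - 113*√17 ≈ 6314.1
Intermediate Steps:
E(O, S) = O*(1 + O)
M = √17 (M = √(3*(1 + 3) + 5) = √(3*4 + 5) = √(12 + 5) = √17 ≈ 4.1231)
J(A) = √17 + 2*A
-113*(-52 + J(-4)) = -113*(-52 + (√17 + 2*(-4))) = -113*(-52 + (√17 - 8)) = -113*(-52 + (-8 + √17)) = -113*(-60 + √17) = 6780 - 113*√17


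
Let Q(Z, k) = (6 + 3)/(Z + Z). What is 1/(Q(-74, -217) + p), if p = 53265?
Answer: 148/7883211 ≈ 1.8774e-5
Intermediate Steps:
Q(Z, k) = 9/(2*Z) (Q(Z, k) = 9/((2*Z)) = 9*(1/(2*Z)) = 9/(2*Z))
1/(Q(-74, -217) + p) = 1/((9/2)/(-74) + 53265) = 1/((9/2)*(-1/74) + 53265) = 1/(-9/148 + 53265) = 1/(7883211/148) = 148/7883211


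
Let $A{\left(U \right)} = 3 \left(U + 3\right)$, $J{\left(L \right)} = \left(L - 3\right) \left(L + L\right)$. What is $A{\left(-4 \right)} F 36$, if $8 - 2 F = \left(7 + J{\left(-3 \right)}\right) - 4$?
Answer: $1674$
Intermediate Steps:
$J{\left(L \right)} = 2 L \left(-3 + L\right)$ ($J{\left(L \right)} = \left(-3 + L\right) 2 L = 2 L \left(-3 + L\right)$)
$A{\left(U \right)} = 9 + 3 U$ ($A{\left(U \right)} = 3 \left(3 + U\right) = 9 + 3 U$)
$F = - \frac{31}{2}$ ($F = 4 - \frac{\left(7 + 2 \left(-3\right) \left(-3 - 3\right)\right) - 4}{2} = 4 - \frac{\left(7 + 2 \left(-3\right) \left(-6\right)\right) - 4}{2} = 4 - \frac{\left(7 + 36\right) - 4}{2} = 4 - \frac{43 - 4}{2} = 4 - \frac{39}{2} = - \frac{31}{2} \approx -15.5$)
$A{\left(-4 \right)} F 36 = \left(9 + 3 \left(-4\right)\right) \left(- \frac{31}{2}\right) 36 = \left(9 - 12\right) \left(- \frac{31}{2}\right) 36 = \left(-3\right) \left(- \frac{31}{2}\right) 36 = \frac{93}{2} \cdot 36 = 1674$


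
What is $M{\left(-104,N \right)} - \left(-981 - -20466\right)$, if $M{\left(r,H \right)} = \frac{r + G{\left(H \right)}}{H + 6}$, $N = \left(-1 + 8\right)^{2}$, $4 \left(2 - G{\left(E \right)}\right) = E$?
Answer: $- \frac{4287157}{220} \approx -19487.0$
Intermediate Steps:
$G{\left(E \right)} = 2 - \frac{E}{4}$
$N = 49$ ($N = 7^{2} = 49$)
$M{\left(r,H \right)} = \frac{2 + r - \frac{H}{4}}{6 + H}$ ($M{\left(r,H \right)} = \frac{r - \left(-2 + \frac{H}{4}\right)}{H + 6} = \frac{2 + r - \frac{H}{4}}{6 + H}$)
$M{\left(-104,N \right)} - \left(-981 - -20466\right) = \frac{2 - 104 - \frac{49}{4}}{6 + 49} - \left(-981 - -20466\right) = \frac{2 - 104 - \frac{49}{4}}{55} - \left(-981 + 20466\right) = \frac{1}{55} \left(- \frac{457}{4}\right) - 19485 = - \frac{457}{220} - 19485 = - \frac{4287157}{220}$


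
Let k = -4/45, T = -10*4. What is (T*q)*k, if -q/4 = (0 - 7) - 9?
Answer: 2048/9 ≈ 227.56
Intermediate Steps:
T = -40
k = -4/45 (k = -4*1/45 = -4/45 ≈ -0.088889)
q = 64 (q = -4*((0 - 7) - 9) = -4*(-7 - 9) = -4*(-16) = 64)
(T*q)*k = -40*64*(-4/45) = -2560*(-4/45) = 2048/9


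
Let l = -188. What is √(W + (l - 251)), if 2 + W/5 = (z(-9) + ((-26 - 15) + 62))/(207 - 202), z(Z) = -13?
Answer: 21*I ≈ 21.0*I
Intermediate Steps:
W = -2 (W = -10 + 5*((-13 + ((-26 - 15) + 62))/(207 - 202)) = -10 + 5*((-13 + (-41 + 62))/5) = -10 + 5*((-13 + 21)*(⅕)) = -10 + 5*(8*(⅕)) = -10 + 5*(8/5) = -10 + 8 = -2)
√(W + (l - 251)) = √(-2 + (-188 - 251)) = √(-2 - 439) = √(-441) = 21*I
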